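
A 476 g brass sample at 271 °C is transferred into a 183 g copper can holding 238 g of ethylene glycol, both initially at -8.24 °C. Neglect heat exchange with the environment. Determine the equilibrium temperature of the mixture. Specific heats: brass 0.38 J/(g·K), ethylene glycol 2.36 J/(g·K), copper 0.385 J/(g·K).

Net heat exchanged in the isolated system is zero:
476*0.38*(T − 271) + 238*2.36*(T − (-8.24)) + 183*0.385*(T − (-8.24)) = 0
180.88(T − 271) + 561.68(T − (-8.24)) + 70.45(T − (-8.24)) = 0
813.01 T = 43810
T ≈ 53.89 °C

T_f ≈ 53.9 °C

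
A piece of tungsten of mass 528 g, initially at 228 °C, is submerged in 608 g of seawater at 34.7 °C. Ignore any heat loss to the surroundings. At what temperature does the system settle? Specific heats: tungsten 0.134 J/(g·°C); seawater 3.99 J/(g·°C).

Let T be the final temperature. ΣQ_i = 0:
528·0.134·(T − 228) + 608·3.99·(T − 34.7) = 0
70.75(T − 228) + 2425.9(T − 34.7) = 0
2496.7 T = 100311
T ≈ 40.18 °C

T_f ≈ 40.2 °C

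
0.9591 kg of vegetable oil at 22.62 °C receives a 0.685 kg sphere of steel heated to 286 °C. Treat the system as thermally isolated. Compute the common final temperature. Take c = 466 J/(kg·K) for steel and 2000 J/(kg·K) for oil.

T_f ≈ 60.2 °C

T_f = Σ m_i c_i T_i / Σ m_i c_i:
T_f = (319.21*286 + 1918.2*22.62) / (319.21 + 1918.2)
    = 134684 / 2237.4 ≈ 60.20 °C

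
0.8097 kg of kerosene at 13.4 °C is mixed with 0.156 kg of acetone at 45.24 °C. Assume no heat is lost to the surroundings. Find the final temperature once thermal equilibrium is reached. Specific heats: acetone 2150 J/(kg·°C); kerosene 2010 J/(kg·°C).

|Q_acetone| = |Q_kerosene|:
0.156*2150*(45.24 − T) = 0.8097*2010*(T − 13.4)
335.4(45.24 − T) = 1627.5(T − 13.4)
1962.9 T = 36982  ⇒  T ≈ 18.84 °C

T_f ≈ 18.8 °C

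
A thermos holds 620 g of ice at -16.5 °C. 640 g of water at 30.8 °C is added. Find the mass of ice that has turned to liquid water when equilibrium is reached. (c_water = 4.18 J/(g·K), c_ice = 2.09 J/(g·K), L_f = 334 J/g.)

m_melted ≈ 183 g

Heat available from the water dropping to 0 °C: 640·4.18·30.8 = 82396 J.
Warming the ice to 0 °C takes 620·2.09·16.5 = 21381 J, leaving 61015 J for melting.
To melt every bit of ice: 620·334 = 207080 J.
61015 J < 207080 J, so only part of the ice melts and the system sits at 0 °C.
m_melted·334 = 61015  ⇒  m_melted ≈ 182.7 g.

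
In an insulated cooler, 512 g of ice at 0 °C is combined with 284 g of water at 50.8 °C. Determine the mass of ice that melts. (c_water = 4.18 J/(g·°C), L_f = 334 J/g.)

m_melted ≈ 181 g

Water can give up m c ΔT = 284×4.18×50.8 = 60306 J before reaching 0 °C.
Melting all 512 g of ice would need 512×334 = 171008 J.
Since 60306 < 171008 J, not all the ice melts; equilibrium is at 0 °C.
Mass melted = 60306/334 ≈ 180.6 g.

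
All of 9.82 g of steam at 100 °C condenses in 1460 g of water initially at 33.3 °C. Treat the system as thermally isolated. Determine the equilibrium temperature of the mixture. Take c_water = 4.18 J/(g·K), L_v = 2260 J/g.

Energy conservation, ΣQ = 0:
condense steam: −9.82×2260 = −22193; condensed water 100 °C→T: 41.05(T − 100); water warms: 1460×4.18×(T − 33.3) = 6102.8(T − 33.3)
6143.8 T = 22193 + 4104.8 + 203223 = 229521
T ≈ 37.36 °C, under the boiling point, so the assumption holds.

T_f ≈ 37.4 °C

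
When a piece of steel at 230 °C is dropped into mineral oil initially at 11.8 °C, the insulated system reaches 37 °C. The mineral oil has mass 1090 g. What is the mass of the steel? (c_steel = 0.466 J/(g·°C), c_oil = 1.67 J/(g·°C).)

m ≈ 510 g

Setting the total heat transfer to zero:
m·0.466·(37 − 230) + 1090·1.67·(37 − 11.8) = 0
-89.94 m = -45872
m = -45872/-89.94 ≈ 510 g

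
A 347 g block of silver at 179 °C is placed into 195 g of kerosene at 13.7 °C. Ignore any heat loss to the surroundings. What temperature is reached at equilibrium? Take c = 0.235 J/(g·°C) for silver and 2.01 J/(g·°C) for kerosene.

T_f ≈ 42.2 °C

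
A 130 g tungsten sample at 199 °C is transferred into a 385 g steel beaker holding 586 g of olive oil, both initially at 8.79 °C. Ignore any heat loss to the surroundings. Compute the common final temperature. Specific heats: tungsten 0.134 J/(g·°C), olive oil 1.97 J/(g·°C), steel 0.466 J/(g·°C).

T_f ≈ 11.2 °C

Energy conservation, ΣQ = 0:
130·0.134·(T − 199) + 586·1.97·(T − 8.79) + 385·0.466·(T − 8.79) = 0
17.42(T − 199) + 1154.4(T − 8.79) + 179.41(T − 8.79) = 0
1351.2 T = 15191
T ≈ 11.24 °C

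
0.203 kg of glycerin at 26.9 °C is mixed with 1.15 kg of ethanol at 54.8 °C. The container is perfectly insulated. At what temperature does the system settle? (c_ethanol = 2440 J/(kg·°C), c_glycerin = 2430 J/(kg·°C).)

Taking heat into each body as positive, Σ m c ΔT = 0:
1.15*2440*(T − 54.8) + 0.203*2430*(T − 26.9) = 0
(2806 + 493.29) T = 2806*54.8 + 493.29*26.9
T = 167038 / 3299.3 = 50.6 °C

T_f ≈ 50.6 °C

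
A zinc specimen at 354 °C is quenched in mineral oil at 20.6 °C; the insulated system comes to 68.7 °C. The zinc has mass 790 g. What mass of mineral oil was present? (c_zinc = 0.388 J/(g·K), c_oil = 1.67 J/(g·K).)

Net heat exchanged in the isolated system is zero:
790·0.388·(68.7 − 354) + m·1.67·(68.7 − 20.6) = 0
80.33 m = 87450
m = 87450/80.33 ≈ 1089 g

m ≈ 1090 g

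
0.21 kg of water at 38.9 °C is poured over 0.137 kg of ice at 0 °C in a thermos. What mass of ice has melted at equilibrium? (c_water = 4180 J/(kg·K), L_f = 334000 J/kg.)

Cooling the water to 0 °C releases 0.21·4180·38.9 = 34146 J.
To melt every bit of ice: 0.137·334000 = 45758 J.
Since 34146 < 45758 J, not all the ice melts; equilibrium is at 0 °C.
m_melted·334000 = 34146  ⇒  m_melted ≈ 0.1022 kg.

m_melted ≈ 0.102 kg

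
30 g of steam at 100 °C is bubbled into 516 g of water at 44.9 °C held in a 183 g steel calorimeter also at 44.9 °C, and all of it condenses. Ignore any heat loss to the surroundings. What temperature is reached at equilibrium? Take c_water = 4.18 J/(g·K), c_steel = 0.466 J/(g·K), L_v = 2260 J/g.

T_f ≈ 76.5 °C

Taking heat into each body as positive, Σ m c ΔT = 0:
latent heat released on condensation: 30·2260 = 67800
  condensate cools 100→T: 30·4.18·(T − 100) = 125.4(T − 100)
  original water: 2156.9(T − 44.9)
  steel cup: 183·0.466·(T − 44.9) = 85.28(T − 44.9)
2367.6 T = 67800 + 12540 + 100673 = 181013
T ≈ 76.46 °C (< 100 °C, so full condensation is consistent).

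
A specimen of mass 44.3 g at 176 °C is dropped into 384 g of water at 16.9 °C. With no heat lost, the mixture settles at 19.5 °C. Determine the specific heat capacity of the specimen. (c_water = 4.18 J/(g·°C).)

Heat lost by the specimen = heat gained by the water:
44.3·c·(176 − 19.5) = 384·4.18·(19.5 − 16.9)
6932.9 c = 4173.3  ⇒  c ≈ 0.602 J/(g·°C)

c ≈ 0.602 J/(g·°C)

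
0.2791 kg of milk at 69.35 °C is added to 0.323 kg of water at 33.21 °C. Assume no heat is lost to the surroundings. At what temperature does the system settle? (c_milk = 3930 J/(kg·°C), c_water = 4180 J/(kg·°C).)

T_f ≈ 49.4 °C

Set heat shed by the hot body equal to heat absorbed by the cold body:
0.2791*3930*(69.35 − T) = 0.323*4180*(T − 33.21)
1096.9(69.35 − T) = 1350.1(T − 33.21)
2447 T = 120906  ⇒  T ≈ 49.41 °C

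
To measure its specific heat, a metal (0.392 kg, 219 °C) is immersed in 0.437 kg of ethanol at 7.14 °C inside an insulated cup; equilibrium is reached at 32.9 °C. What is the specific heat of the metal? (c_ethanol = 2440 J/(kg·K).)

Net heat exchanged in the isolated system is zero:
0.392×c×(32.9 − 219) + 0.437×2440×(32.9 − 7.14) = 0
-72.95 c = -27467
c = -27467/-72.95 ≈ 376.5 J/(kg·K)

c ≈ 377 J/(kg·K)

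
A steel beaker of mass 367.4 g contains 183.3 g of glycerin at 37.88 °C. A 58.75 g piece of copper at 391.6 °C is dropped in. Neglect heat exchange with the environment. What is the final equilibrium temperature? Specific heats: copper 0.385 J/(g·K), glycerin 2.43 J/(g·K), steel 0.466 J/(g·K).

T_f ≈ 50.4 °C

T_f is the heat-capacity-weighted average of the initial temperatures:
T_f = (22.62×391.6 + 445.42×37.88 + 171.21×37.88) / (22.62 + 445.42 + 171.21)
    = 32215 / 639.25 ≈ 50.40 °C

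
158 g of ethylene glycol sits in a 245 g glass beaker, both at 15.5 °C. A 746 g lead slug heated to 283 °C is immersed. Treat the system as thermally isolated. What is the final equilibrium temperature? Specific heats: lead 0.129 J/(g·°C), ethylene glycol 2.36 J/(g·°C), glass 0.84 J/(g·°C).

T_f ≈ 53.6 °C

Let T be the final temperature. ΣQ_i = 0:
746·0.129·(T − 283) + 158·2.36·(T − 15.5) + 245·0.84·(T − 15.5) = 0
(96.23 + 372.88 + 205.8) T = 96.23·283 + 372.88·15.5 + 205.8·15.5
T = 36204 / 674.91 = 53.6 °C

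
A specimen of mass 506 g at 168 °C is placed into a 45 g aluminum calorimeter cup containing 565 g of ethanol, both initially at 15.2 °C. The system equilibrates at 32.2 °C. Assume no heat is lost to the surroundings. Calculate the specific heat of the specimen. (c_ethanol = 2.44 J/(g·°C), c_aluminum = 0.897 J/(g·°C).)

Heat gained plus heat lost sum to zero:
506×c×(32.2 − 168) + 565×2.44×(32.2 − 15.2) + 45×0.897×(32.2 − 15.2) = 0
-68715 c = -24122
c = -24122/-68715 ≈ 0.3511 J/(g·°C)

c ≈ 0.351 J/(g·°C)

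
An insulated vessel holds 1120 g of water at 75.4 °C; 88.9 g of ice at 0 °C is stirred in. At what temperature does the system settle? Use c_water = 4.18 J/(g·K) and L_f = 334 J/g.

Conservation of energy gives ΣQ = 0:
fusion: m_ice L_f = 88.9×334 = 29693
  warm the meltwater: 371.6 T
  water: 4681.6(T − 75.4)
5053.2 T = 352993 − 29693 = 323300
T ≈ 63.98 °C (positive, so assuming full melt was valid).

T_f ≈ 64.0 °C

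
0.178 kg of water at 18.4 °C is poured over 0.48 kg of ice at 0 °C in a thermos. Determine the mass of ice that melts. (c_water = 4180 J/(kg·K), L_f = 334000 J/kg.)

m_melted ≈ 0.041 kg

Cooling the water to 0 °C releases 0.178×4180×18.4 = 13690 J.
To melt every bit of ice: 0.48×334000 = 160320 J.
13690 J < 160320 J, so only part of the ice melts and the system sits at 0 °C.
m_melted×334000 = 13690  ⇒  m_melted ≈ 0.04099 kg.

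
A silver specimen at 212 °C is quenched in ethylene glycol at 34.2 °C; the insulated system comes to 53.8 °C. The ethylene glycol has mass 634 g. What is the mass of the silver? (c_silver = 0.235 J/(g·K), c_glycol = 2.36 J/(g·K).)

m ≈ 789 g

Taking heat into each body as positive, Σ m c ΔT = 0:
m·0.235·(53.8 − 212) + 634·2.36·(53.8 − 34.2) = 0
-37.18 m = -29326
m = -29326/-37.18 ≈ 788.8 g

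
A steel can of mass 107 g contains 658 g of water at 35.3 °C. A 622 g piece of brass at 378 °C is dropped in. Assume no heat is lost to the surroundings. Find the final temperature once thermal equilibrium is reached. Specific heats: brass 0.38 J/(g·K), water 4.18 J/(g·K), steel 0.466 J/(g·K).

T_f ≈ 62.0 °C

Heat gained plus heat lost sum to zero:
622·0.38·(T − 378) + 658·4.18·(T − 35.3) + 107·0.466·(T − 35.3) = 0
3036.7 T = 188195
T = 188195/3036.7 ≈ 61.97 °C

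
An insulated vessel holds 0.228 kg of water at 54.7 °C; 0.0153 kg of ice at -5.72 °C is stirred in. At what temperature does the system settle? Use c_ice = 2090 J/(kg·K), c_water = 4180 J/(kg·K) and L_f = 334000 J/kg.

Heat gained plus heat lost sum to zero:
warm ice to 0 °C: 0.0153×2090×(0 − (-5.72)) = 182.91
  fusion: m_ice L_f = 0.0153×334000 = 5110.2
  warm the meltwater: 63.95 T
  water: 953.04(T − 54.7)
1017 T = 52131 − 5293.1 = 46838
T ≈ 46.06 °C. Since T > 0 °C, the all-ice-melts assumption holds.

T_f ≈ 46.1 °C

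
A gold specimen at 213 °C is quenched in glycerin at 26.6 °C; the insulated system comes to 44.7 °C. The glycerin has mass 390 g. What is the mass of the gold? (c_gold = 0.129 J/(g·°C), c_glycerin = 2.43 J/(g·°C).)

m ≈ 790 g

Heat lost by the gold = heat gained by the glycerin:
m×0.129×(213 − 44.7) = 390×2.43×(44.7 − 26.6)
21.71 m = 17153  ⇒  m ≈ 790.1 g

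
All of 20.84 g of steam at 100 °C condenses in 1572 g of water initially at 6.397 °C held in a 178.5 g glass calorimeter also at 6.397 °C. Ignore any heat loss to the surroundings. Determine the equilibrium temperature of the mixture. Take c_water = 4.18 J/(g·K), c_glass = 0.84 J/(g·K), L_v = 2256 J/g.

T_f ≈ 14.5 °C

Energy balance with sensible and latent terms:
condense steam: −20.84×2256 = −47015; condensate cools 100→T: 20.84×4.18×(T − 100) = 87.11(T − 100); water warms: 1572×4.18×(T − 6.397) = 6571(T − 6.397); cup: 149.94(T − 6.397)
6808 T = 47015 + 8711.1 + 42994 = 98720
T ≈ 14.50 °C (< 100 °C, so full condensation is consistent).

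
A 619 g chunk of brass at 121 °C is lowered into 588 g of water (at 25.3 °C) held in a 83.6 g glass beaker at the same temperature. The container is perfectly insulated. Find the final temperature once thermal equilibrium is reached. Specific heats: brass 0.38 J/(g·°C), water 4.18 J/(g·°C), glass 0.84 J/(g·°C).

T_f ≈ 33.4 °C

Taking heat into each body as positive, Σ m c ΔT = 0:
619·0.38·(T − 121) + 588·4.18·(T − 25.3) + 83.6·0.84·(T − 25.3) = 0
235.22(T − 121) + 2457.8(T − 25.3) + 70.22(T − 25.3) = 0
2763.3 T = 92422
T = 92422 / 2763.3 = 33.4 °C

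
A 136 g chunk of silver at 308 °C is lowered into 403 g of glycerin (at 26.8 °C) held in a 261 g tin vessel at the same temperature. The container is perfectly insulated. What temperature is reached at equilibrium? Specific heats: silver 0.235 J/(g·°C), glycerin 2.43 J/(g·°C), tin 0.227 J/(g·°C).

Energy conservation, ΣQ = 0:
136·0.235·(T − 308) + 403·2.43·(T − 26.8) + 261·0.227·(T − 26.8) = 0
31.96(T − 308) + 979.29(T − 26.8) + 59.25(T − 26.8) = 0
(31.96 + 979.29 + 59.25) T = 31.96·308 + 979.29·26.8 + 59.25·26.8
T = 37676 / 1070.5 = 35.2 °C

T_f ≈ 35.2 °C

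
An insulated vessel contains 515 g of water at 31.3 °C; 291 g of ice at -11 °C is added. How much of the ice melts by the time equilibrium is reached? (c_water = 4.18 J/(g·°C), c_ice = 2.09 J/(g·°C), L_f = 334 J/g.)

m_melted ≈ 182 g

Heat available from the water dropping to 0 °C: 515×4.18×31.3 = 67380 J.
Of that, 291×2.09×11 = 6690.1 J goes to bring the ice to 0 °C, leaving 60689 J.
To melt every bit of ice: 291×334 = 97194 J.
60689 J < 97194 J, so only part of the ice melts and the system sits at 0 °C.
Mass melted = 60689/334 ≈ 181.7 g.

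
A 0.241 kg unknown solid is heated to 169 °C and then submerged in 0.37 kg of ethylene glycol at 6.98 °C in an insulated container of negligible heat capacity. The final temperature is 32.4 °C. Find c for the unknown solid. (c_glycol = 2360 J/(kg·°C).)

c ≈ 674 J/(kg·°C)

m_s c (T_s − T_f) = m_glycol c_glycol (T_f − T_0):
0.241×c×(169 − 32.4) = 0.37×2360×(32.4 − 6.98)
32.92 c = 22197  ⇒  c ≈ 674.3 J/(kg·°C)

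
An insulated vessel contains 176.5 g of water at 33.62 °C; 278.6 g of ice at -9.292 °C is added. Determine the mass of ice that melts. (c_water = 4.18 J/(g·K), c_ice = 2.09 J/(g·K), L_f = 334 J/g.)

Water can give up m c ΔT = 176.5·4.18·33.62 = 24804 J before reaching 0 °C.
Warming the ice to 0 °C takes 278.6·2.09·9.292 = 5410.5 J, leaving 19393 J for melting.
Melting all 278.6 g of ice would need 278.6·334 = 93052 J.
Since 19393 < 93052 J, not all the ice melts; equilibrium is at 0 °C.
m_melt = 19393 / L_f = 58.06 g.

m_melted ≈ 58.1 g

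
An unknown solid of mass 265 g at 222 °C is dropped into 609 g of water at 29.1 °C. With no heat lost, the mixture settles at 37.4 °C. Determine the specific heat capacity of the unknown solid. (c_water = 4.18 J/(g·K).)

c ≈ 0.432 J/(g·K)

Conservation of energy gives ΣQ = 0:
265×c×(37.4 − 222) + 609×4.18×(37.4 − 29.1) = 0
-48919 c = -21129
c = -21129/-48919 ≈ 0.4319 J/(g·K)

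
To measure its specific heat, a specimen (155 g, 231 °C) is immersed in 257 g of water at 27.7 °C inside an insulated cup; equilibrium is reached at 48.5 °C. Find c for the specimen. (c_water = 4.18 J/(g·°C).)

c ≈ 0.79 J/(g·°C)

Heat lost by the specimen = heat gained by the water:
155×c×(231 − 48.5) = 257×4.18×(48.5 − 27.7)
28288 c = 22345  ⇒  c ≈ 0.7899 J/(g·°C)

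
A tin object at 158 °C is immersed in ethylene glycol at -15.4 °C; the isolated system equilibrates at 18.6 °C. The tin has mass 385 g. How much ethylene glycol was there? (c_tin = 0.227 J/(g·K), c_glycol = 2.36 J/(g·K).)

Taking heat into each body as positive, Σ m c ΔT = 0:
385·0.227·(18.6 − 158) + m·2.36·(18.6 − (-15.4)) = 0
80.24 m = 12183
m = 12183/80.24 ≈ 151.8 g

m ≈ 152 g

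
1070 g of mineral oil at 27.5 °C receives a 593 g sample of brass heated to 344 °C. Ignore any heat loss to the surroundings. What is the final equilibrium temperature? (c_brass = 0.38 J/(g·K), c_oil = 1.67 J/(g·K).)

T_f ≈ 62.9 °C

With ΣQ=0 the equilibrium temperature is the m·c-weighted mean:
T_f = (225.34*344 + 1786.9*27.5) / (225.34 + 1786.9)
    = 126657 / 2012.2 ≈ 62.94 °C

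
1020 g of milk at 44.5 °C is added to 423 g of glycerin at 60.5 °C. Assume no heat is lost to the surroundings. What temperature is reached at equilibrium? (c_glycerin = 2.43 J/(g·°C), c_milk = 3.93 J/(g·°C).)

T_f ≈ 47.8 °C

Heat lost by the glycerin equals heat gained by the milk:
423×2.43×(60.5 − T) = 1020×3.93×(T − 44.5)
1027.9(60.5 − T) = 4008.6(T − 44.5)
5036.5 T = 240570  ⇒  T ≈ 47.77 °C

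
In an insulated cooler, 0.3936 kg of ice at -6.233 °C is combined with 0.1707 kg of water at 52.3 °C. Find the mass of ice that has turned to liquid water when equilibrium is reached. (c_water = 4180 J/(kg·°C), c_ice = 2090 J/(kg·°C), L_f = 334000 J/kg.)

m_melted ≈ 0.0964 kg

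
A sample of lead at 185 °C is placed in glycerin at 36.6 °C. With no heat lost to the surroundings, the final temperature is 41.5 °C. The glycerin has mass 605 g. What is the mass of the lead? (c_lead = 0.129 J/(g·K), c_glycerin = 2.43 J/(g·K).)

Taking heat into each body as positive, Σ m c ΔT = 0:
m×0.129×(41.5 − 185) + 605×2.43×(41.5 − 36.6) = 0
-18.51 m = -7203.7
m = -7203.7/-18.51 ≈ 389.1 g

m ≈ 389 g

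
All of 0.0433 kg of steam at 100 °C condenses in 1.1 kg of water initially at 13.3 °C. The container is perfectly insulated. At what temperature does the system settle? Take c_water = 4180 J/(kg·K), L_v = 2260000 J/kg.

T_f ≈ 37.1 °C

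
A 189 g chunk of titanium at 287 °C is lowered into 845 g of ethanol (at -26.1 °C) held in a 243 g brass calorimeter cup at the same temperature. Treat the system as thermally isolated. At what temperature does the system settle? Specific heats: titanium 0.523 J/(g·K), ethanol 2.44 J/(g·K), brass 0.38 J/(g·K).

T_f ≈ -12.4 °C

Heat gained plus heat lost sum to zero:
189·0.523·(T − 287) + 845·2.44·(T − (-26.1)) + 243·0.38·(T − (-26.1)) = 0
98.85(T − 287) + 2061.8(T − (-26.1)) + 92.34(T − (-26.1)) = 0
2253 T = -27854
T = -27854/2253 ≈ -12.36 °C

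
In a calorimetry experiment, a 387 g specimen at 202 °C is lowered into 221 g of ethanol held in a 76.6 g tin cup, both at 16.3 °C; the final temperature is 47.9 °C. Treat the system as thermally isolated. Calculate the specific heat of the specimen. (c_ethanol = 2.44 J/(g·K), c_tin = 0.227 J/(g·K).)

c ≈ 0.295 J/(g·K)

Setting the total heat transfer to zero:
387·c·(47.9 − 202) + 221·2.44·(47.9 − 16.3) + 76.6·0.227·(47.9 − 16.3) = 0
-59637 c = -17589
c = -17589/-59637 ≈ 0.2949 J/(g·K)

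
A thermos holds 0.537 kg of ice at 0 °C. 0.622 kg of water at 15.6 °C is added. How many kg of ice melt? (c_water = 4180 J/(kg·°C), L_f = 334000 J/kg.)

m_melted ≈ 0.121 kg

Cooling the water to 0 °C releases 0.622·4180·15.6 = 40559 J.
Melting all 0.537 kg of ice would need 0.537·334000 = 179358 J.
Since 40559 < 179358 J, not all the ice melts; equilibrium is at 0 °C.
m_melted·334000 = 40559  ⇒  m_melted ≈ 0.1214 kg.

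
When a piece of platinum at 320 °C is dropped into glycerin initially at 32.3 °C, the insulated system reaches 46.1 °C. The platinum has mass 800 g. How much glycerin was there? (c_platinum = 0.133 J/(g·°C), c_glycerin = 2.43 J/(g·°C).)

m ≈ 869 g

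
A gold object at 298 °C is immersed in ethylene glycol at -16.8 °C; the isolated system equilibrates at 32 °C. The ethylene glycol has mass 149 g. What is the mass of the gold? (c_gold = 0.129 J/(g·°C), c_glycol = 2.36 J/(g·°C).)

|Q_gold| = |Q_glycol|:
m·0.129·(298 − 32) = 149·2.36·(32 − (-16.8))
34.31 m = 17160  ⇒  m ≈ 500.1 g

m ≈ 500 g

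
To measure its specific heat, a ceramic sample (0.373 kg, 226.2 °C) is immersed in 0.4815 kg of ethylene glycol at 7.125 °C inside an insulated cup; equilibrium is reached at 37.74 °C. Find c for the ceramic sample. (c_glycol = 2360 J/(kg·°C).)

m_s c (T_s − T_f) = m_glycol c_glycol (T_f − T_0):
0.373·c·(226.2 − 37.74) = 0.4815·2360·(37.74 − 7.125)
70.3 c = 34789  ⇒  c ≈ 494.9 J/(kg·°C)

c ≈ 495 J/(kg·°C)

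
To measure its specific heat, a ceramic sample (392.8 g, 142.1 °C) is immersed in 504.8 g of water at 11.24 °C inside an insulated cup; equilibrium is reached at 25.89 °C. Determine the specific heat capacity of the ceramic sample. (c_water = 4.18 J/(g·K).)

c ≈ 0.677 J/(g·K)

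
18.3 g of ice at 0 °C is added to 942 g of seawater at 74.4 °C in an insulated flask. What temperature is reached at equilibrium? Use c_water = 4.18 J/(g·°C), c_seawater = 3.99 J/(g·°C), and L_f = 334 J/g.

T_f ≈ 71.3 °C

Sum of m c ΔT and latent-heat terms is zero:
fusion: m_ice L_f = 18.3×334 = 6112.2; meltwater 0→T: 18.3×4.18×T = 76.49 T; seawater cools: 942×3.99×(T − 74.4) = 3758.6(T − 74.4)
3835.1 T = 279638 − 6112.2 = 273526
T ≈ 71.32 °C (positive, so assuming full melt was valid).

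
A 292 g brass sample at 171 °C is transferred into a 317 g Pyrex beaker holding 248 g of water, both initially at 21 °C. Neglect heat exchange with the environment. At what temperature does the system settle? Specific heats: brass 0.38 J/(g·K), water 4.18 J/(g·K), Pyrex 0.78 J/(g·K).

Energy conservation, ΣQ = 0:
292*0.38*(T − 171) + 248*4.18*(T − 21) + 317*0.78*(T − 21) = 0
110.96(T − 171) + 1036.6(T − 21) + 247.26(T − 21) = 0
(110.96 + 1036.6 + 247.26) T = 110.96*171 + 1036.6*21 + 247.26*21
T = 45936/1394.9 ≈ 32.93 °C

T_f ≈ 32.9 °C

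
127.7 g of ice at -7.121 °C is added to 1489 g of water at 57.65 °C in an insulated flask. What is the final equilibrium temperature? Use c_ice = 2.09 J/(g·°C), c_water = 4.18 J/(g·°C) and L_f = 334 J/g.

T_f ≈ 46.5 °C

Setting the total heat transfer to zero:
warm ice to 0 °C: 127.7×2.09×(0 − (-7.121)) = 1900.5
  melt ice: 127.7×334 = 42652
  meltwater 0→T: 127.7×4.18×T = 533.79 T
  water cools: 1489×4.18×(T − 57.65) = 6224(T − 57.65)
6757.8 T = 358815 − 44552 = 314262
T ≈ 46.50 °C — above 0 °C, consistent with complete melting.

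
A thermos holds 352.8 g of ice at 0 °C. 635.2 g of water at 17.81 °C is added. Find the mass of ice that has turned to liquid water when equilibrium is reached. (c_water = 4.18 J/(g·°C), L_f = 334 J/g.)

m_melted ≈ 142 g

Water can give up m c ΔT = 635.2×4.18×17.81 = 47288 J before reaching 0 °C.
Fully melting the ice requires m_ice L_f = 352.8×334 = 117835 J.
Since 47288 < 117835 J, not all the ice melts; equilibrium is at 0 °C.
Mass melted = 47288/334 ≈ 141.6 g.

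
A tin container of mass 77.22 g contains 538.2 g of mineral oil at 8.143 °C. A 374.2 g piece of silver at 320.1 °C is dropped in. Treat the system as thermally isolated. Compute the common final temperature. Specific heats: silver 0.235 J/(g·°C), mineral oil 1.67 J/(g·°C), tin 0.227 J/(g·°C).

Energy conservation, ΣQ = 0:
374.2*0.235*(T − 320.1) + 538.2*1.67*(T − 8.143) + 77.22*0.227*(T − 8.143) = 0
1004.3 T = 35610
T = 35610 / 1004.3 = 35.5 °C

T_f ≈ 35.5 °C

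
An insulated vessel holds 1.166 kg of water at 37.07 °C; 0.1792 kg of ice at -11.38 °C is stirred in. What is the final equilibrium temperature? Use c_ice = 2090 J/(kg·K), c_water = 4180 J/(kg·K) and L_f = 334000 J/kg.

T_f ≈ 20.7 °C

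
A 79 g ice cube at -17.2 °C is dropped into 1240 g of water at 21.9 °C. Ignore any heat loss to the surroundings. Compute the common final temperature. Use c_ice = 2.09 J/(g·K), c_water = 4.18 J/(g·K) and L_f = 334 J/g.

T_f ≈ 15.3 °C

Energy conservation, ΣQ = 0:
ice -17.2→0 °C: 79×2.09×17.2 = 2839.9; melt ice: 79×334 = 26386; warm the meltwater: 330.22 T; water cools: 1240×4.18×(T − 21.9) = 5183.2(T − 21.9)
5513.4 T = 113512 − 29226 = 84286
T ≈ 15.29 °C — above 0 °C, consistent with complete melting.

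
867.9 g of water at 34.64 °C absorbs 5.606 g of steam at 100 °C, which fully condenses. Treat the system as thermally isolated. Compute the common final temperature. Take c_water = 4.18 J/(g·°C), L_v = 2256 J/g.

T_f ≈ 38.5 °C

Energy balance with sensible and latent terms:
steam→water at 100 °C releases m L_v = 5.606·2256 = 12647; condensed water 100 °C→T: 23.43(T − 100); water warms: 867.9·4.18·(T − 34.64) = 3627.8(T − 34.64)
3651.3 T = 12647 + 2343.3 + 125668 = 140658
T ≈ 38.52 °C — below 100 °C, confirming all the steam condensed.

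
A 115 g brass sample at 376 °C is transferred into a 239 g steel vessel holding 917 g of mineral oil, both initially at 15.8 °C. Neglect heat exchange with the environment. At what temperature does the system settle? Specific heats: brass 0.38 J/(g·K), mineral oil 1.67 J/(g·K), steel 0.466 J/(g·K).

T_f ≈ 25.1 °C

Conservation of energy gives ΣQ = 0:
115*0.38*(T − 376) + 917*1.67*(T − 15.8) + 239*0.466*(T − 15.8) = 0
43.7(T − 376) + 1531.4(T − 15.8) + 111.37(T − 15.8) = 0
1686.5 T = 42387
T = 42387/1686.5 ≈ 25.13 °C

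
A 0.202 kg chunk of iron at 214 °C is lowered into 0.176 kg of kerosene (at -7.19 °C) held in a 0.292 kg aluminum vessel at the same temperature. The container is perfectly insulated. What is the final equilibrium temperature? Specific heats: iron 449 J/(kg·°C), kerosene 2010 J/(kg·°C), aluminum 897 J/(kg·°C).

Let T be the final temperature. ΣQ_i = 0:
0.202·449·(T − 214) + 0.176·2010·(T − (-7.19)) + 0.292·897·(T − (-7.19)) = 0
90.7(T − 214) + 353.76(T − (-7.19)) + 261.92(T − (-7.19)) = 0
(90.7 + 353.76 + 261.92) T = 90.7·214 + 353.76·(-7.19) + 261.92·(-7.19)
T = 14983 / 706.38 = 21.2 °C

T_f ≈ 21.2 °C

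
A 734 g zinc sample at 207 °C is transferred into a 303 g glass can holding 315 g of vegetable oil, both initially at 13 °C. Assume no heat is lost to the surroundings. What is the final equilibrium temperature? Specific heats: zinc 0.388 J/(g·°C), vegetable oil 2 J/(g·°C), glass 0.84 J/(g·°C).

T_f ≈ 60.2 °C

Heat gained plus heat lost sum to zero:
734·0.388·(T − 207) + 315·2·(T − 13) + 303·0.84·(T − 13) = 0
284.79(T − 207) + 630(T − 13) + 254.52(T − 13) = 0
(284.79 + 630 + 254.52) T = 284.79·207 + 630·13 + 254.52·13
T ≈ 60.25 °C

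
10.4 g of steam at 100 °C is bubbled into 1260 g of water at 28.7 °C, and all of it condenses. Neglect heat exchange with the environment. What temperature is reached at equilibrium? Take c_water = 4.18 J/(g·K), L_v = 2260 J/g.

Setting the total heat transfer to zero:
latent heat released on condensation: 10.4·2260 = 23504; condensed water 100 °C→T: 43.47(T − 100); water warms: 1260·4.18·(T − 28.7) = 5266.8(T − 28.7)
5310.3 T = 23504 + 4347.2 + 151157 = 179008
T ≈ 33.71 °C (< 100 °C, so full condensation is consistent).

T_f ≈ 33.7 °C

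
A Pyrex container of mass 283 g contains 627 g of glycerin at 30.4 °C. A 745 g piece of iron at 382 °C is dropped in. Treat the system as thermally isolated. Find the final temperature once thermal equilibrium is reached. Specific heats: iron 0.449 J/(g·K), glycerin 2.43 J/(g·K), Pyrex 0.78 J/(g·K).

T_f ≈ 87.0 °C

T_f is the heat-capacity-weighted average of the initial temperatures:
T_f = (334.5·382 + 1523.6·30.4 + 220.74·30.4) / (334.5 + 1523.6 + 220.74)
    = 180809 / 2078.9 ≈ 86.98 °C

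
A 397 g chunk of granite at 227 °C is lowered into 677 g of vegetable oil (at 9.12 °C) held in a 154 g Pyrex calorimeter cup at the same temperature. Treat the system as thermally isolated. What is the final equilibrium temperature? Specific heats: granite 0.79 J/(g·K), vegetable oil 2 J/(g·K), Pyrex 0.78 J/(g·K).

Let T be the final temperature. ΣQ_i = 0:
397*0.79*(T − 227) + 677*2*(T − 9.12) + 154*0.78*(T − 9.12) = 0
313.63(T − 227) + 1354(T − 9.12) + 120.12(T − 9.12) = 0
(313.63 + 1354 + 120.12) T = 313.63*227 + 1354*9.12 + 120.12*9.12
T ≈ 47.34 °C

T_f ≈ 47.3 °C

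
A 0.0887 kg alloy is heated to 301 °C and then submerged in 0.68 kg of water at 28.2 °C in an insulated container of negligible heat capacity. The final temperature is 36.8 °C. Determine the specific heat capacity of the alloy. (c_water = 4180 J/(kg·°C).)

c ≈ 1040 J/(kg·°C)

Taking heat into each body as positive, Σ m c ΔT = 0:
0.0887·c·(36.8 − 301) + 0.68·4180·(36.8 − 28.2) = 0
-23.43 c = -24445
c = -24445/-23.43 ≈ 1043 J/(kg·°C)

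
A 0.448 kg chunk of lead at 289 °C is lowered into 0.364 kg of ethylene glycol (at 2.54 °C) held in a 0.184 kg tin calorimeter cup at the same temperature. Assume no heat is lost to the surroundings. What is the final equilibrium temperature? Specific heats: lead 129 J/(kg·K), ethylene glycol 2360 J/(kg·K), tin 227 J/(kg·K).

T_f ≈ 19.8 °C

Taking heat into each body as positive, Σ m c ΔT = 0:
0.448·129·(T − 289) + 0.364·2360·(T − 2.54) + 0.184·227·(T − 2.54) = 0
958.6 T = 18990
T ≈ 19.81 °C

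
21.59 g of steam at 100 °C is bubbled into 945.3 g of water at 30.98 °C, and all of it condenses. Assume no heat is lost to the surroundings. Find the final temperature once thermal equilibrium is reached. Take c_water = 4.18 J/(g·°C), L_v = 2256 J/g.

T_f ≈ 44.6 °C

Conservation of energy gives ΣQ = 0:
condense steam: −21.59×2256 = −48707
  condensate cools 100→T: 21.59×4.18×(T − 100) = 90.25(T − 100)
  original water: 3951.4(T − 30.98)
4041.6 T = 48707 + 9024.6 + 122413 = 180145
T ≈ 44.57 °C (< 100 °C, so full condensation is consistent).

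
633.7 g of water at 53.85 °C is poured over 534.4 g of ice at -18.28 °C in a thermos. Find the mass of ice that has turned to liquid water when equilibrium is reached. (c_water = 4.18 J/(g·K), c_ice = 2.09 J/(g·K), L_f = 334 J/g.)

Cooling the water to 0 °C releases 633.7×4.18×53.85 = 142641 J.
Of that, 534.4×2.09×18.28 = 20417 J goes to bring the ice to 0 °C, leaving 122225 J.
To melt every bit of ice: 534.4×334 = 178490 J.
That's not enough to melt it all — equilibrium is at 0 °C with ice remaining.
m_melted×334 = 122225  ⇒  m_melted ≈ 365.9 g.

m_melted ≈ 366 g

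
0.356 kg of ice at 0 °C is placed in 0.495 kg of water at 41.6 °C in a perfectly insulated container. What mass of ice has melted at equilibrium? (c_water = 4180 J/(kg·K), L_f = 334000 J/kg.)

m_melted ≈ 0.258 kg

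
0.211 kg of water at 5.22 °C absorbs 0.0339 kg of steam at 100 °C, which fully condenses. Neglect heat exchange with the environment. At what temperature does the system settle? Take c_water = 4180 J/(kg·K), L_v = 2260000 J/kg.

Let T be the final temperature. ΣQ_i = 0:
steam→water at 100 °C releases m L_v = 0.0339·2260000 = 76614; condensate cools 100→T: 0.0339·4180·(T − 100) = 141.7(T − 100); original water: 881.98(T − 5.22)
1023.7 T = 76614 + 14170 + 4603.9 = 95388
T ≈ 93.18 °C, under the boiling point, so the assumption holds.

T_f ≈ 93.2 °C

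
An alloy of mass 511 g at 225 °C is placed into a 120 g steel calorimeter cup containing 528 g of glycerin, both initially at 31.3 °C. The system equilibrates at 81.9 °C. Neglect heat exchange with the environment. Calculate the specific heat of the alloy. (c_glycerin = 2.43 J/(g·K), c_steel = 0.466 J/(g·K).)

c ≈ 0.927 J/(g·K)

Energy conservation, ΣQ = 0:
511×c×(81.9 − 225) + 528×2.43×(81.9 − 31.3) + 120×0.466×(81.9 − 31.3) = 0
-73124 c = -67751
c = -67751/-73124 ≈ 0.9265 J/(g·K)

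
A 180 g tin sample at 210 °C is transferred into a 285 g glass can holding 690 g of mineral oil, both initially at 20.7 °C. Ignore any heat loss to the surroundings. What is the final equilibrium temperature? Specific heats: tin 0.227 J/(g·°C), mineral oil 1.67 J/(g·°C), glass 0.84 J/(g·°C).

T_f ≈ 26.1 °C

T_f is the heat-capacity-weighted average of the initial temperatures:
T_f = (40.86*210 + 1152.3*20.7 + 239.4*20.7) / (40.86 + 1152.3 + 239.4)
    = 37389 / 1432.6 ≈ 26.10 °C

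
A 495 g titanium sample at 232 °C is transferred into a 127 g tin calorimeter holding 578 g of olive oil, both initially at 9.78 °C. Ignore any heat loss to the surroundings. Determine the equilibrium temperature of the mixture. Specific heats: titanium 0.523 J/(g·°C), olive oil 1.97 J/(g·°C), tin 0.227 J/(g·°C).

T_f ≈ 50.1 °C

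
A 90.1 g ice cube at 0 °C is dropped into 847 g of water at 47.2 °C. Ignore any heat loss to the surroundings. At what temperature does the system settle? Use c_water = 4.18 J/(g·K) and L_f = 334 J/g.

Setting the total heat transfer to zero:
latent heat to melt: 90.1×334 = 30093; meltwater 0→T: 90.1×4.18×T = 376.62 T; water cools: 847×4.18×(T − 47.2) = 3540.5(T − 47.2)
3917.1 T = 167110 − 30093 = 137016
T ≈ 34.98 °C (positive, so assuming full melt was valid).

T_f ≈ 35.0 °C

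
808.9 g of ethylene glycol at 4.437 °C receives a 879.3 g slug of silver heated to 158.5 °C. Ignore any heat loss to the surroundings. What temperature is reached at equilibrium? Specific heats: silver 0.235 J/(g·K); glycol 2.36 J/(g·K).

T_f ≈ 19.5 °C

Heat gained plus heat lost sum to zero:
879.3*0.235*(T − 158.5) + 808.9*2.36*(T − 4.437) = 0
206.64(T − 158.5) + 1909(T − 4.437) = 0
(206.64 + 1909) T = 206.64*158.5 + 1909*4.437
T = 41222/2115.6 ≈ 19.48 °C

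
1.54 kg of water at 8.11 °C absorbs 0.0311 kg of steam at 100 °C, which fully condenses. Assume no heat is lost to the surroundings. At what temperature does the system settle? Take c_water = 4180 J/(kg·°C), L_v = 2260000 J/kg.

Heat gained plus heat lost sum to zero:
steam→water at 100 °C releases m L_v = 0.0311×2260000 = 70286; condensed water 100 °C→T: 130(T − 100); original water: 6437.2(T − 8.11)
6567.2 T = 70286 + 13000 + 52206 = 135491
T ≈ 20.63 °C, under the boiling point, so the assumption holds.

T_f ≈ 20.6 °C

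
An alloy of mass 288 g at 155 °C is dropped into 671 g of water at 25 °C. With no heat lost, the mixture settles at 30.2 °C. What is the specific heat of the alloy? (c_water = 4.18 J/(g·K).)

c ≈ 0.406 J/(g·K)

Heat lost by the alloy = heat gained by the water:
288·c·(155 − 30.2) = 671·4.18·(30.2 − 25)
35942 c = 14585  ⇒  c ≈ 0.4058 J/(g·K)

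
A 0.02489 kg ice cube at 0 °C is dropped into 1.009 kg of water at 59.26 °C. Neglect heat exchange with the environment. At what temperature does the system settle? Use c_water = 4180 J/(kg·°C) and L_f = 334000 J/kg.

Conservation of energy gives ΣQ = 0:
latent heat to melt: 0.02489·334000 = 8313.3
  meltwater 0→T: 0.02489·4180·T = 104.04 T
  water: 4217.6(T − 59.26)
4321.7 T = 249936 − 8313.3 = 241623
T ≈ 55.91 °C — above 0 °C, consistent with complete melting.

T_f ≈ 55.9 °C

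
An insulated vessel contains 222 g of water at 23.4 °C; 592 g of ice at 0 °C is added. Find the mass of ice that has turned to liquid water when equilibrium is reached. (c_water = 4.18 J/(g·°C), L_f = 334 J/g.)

m_melted ≈ 65 g

Heat available from the water dropping to 0 °C: 222·4.18·23.4 = 21714 J.
To melt every bit of ice: 592·334 = 197728 J.
21714 J < 197728 J, so only part of the ice melts and the system sits at 0 °C.
m_melt = 21714 / L_f = 65.01 g.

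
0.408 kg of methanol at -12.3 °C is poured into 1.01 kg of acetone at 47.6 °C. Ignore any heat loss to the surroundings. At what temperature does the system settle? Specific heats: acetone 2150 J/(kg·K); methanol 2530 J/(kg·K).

With ΣQ=0 the equilibrium temperature is the m·c-weighted mean:
T_f = (2171.5*47.6 + 1032.2*(-12.3)) / (2171.5 + 1032.2)
    = 90667 / 3203.7 ≈ 28.30 °C

T_f ≈ 28.3 °C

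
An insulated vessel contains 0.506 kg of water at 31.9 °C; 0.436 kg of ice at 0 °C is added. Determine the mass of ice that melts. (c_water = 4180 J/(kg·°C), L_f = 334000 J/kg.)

Heat available from the water dropping to 0 °C: 0.506·4180·31.9 = 67471 J.
Fully melting the ice requires m_ice L_f = 0.436·334000 = 145624 J.
67471 J < 145624 J, so only part of the ice melts and the system sits at 0 °C.
m_melted·334000 = 67471  ⇒  m_melted ≈ 0.202 kg.

m_melted ≈ 0.202 kg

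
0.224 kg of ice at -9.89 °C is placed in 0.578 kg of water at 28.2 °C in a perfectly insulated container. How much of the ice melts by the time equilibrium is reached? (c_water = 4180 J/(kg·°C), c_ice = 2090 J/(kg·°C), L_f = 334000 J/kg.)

Heat available from the water dropping to 0 °C: 0.578·4180·28.2 = 68132 J.
Warming the ice to 0 °C takes 0.224·2090·9.89 = 4630.1 J, leaving 63502 J for melting.
To melt every bit of ice: 0.224·334000 = 74816 J.
That's not enough to melt it all — equilibrium is at 0 °C with ice remaining.
m_melt = 63502 / L_f = 0.1901 kg.

m_melted ≈ 0.19 kg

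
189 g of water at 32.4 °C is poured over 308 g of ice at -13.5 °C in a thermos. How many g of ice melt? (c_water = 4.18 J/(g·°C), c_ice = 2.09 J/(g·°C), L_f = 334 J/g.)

Cooling the water to 0 °C releases 189×4.18×32.4 = 25597 J.
Of that, 308×2.09×13.5 = 8690.2 J goes to bring the ice to 0 °C, leaving 16906 J.
To melt every bit of ice: 308×334 = 102872 J.
That's not enough to melt it all — equilibrium is at 0 °C with ice remaining.
m_melt = 16906 / L_f = 50.62 g.

m_melted ≈ 50.6 g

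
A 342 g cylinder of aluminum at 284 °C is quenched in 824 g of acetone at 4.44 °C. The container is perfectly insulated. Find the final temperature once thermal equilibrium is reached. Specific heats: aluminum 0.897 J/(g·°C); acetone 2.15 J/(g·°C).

Setting the total heat transfer to zero:
342·0.897·(T − 284) + 824·2.15·(T − 4.44) = 0
(306.77 + 1771.6) T = 306.77·284 + 1771.6·4.44
T = 94990 / 2078.4 = 45.7 °C

T_f ≈ 45.7 °C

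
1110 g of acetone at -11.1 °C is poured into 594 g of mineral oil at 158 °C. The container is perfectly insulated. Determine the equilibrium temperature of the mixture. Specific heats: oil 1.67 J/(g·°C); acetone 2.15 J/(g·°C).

T_f ≈ 38.6 °C

T_f = Σ m_i c_i T_i / Σ m_i c_i:
T_f = (991.98·158 + 2386.5·(-11.1)) / (991.98 + 2386.5)
    = 130243 / 3378.5 ≈ 38.55 °C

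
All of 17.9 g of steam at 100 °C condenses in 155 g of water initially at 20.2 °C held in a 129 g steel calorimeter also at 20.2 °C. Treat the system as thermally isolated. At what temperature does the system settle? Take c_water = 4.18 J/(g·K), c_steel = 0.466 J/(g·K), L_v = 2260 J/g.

Setting the total heat transfer to zero:
latent heat released on condensation: 17.9·2260 = 40454
  condensate cools 100→T: 17.9·4.18·(T − 100) = 74.82(T − 100)
  original water: 647.9(T − 20.2)
  steel cup: 129·0.466·(T − 20.2) = 60.11(T − 20.2)
782.84 T = 40454 + 7482.2 + 14302 = 62238
T ≈ 79.50 °C, under the boiling point, so the assumption holds.

T_f ≈ 79.5 °C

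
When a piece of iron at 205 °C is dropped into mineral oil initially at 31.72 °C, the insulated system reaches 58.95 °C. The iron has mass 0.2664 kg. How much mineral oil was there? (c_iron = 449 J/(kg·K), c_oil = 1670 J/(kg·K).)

|Q_iron| = |Q_oil|:
0.2664·449·(205 − 58.95) = m·1670·(58.95 − 31.72)
45474 m = 17470  ⇒  m ≈ 0.3842 kg

m ≈ 0.384 kg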